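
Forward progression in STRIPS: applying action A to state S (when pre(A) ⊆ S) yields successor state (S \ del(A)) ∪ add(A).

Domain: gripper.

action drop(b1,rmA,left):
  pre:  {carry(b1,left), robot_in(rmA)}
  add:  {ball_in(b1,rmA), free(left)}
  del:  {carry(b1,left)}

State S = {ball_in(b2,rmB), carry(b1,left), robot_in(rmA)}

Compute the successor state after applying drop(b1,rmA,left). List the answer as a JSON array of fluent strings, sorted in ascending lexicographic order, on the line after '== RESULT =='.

Compute (S \ del) ∪ add:
  pre ⊆ S: {carry(b1,left), robot_in(rmA)} ⊆ S  — applicable
  S \ del = {ball_in(b2,rmB), robot_in(rmA)}
  ∪ add   = {ball_in(b1,rmA), ball_in(b2,rmB), free(left), robot_in(rmA)}

== RESULT ==
["ball_in(b1,rmA)", "ball_in(b2,rmB)", "free(left)", "robot_in(rmA)"]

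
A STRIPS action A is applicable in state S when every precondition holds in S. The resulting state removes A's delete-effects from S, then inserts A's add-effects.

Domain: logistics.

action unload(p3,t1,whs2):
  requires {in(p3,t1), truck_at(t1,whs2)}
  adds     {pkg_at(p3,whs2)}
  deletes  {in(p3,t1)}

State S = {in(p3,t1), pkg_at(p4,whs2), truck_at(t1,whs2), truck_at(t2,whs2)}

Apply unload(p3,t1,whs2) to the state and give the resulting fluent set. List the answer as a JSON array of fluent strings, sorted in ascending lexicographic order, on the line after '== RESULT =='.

Compute (S \ del) ∪ add:
  pre ⊆ S: {in(p3,t1), truck_at(t1,whs2)} ⊆ S  — applicable
  S \ del = {pkg_at(p4,whs2), truck_at(t1,whs2), truck_at(t2,whs2)}
  ∪ add   = {pkg_at(p3,whs2), pkg_at(p4,whs2), truck_at(t1,whs2), truck_at(t2,whs2)}

== RESULT ==
["pkg_at(p3,whs2)", "pkg_at(p4,whs2)", "truck_at(t1,whs2)", "truck_at(t2,whs2)"]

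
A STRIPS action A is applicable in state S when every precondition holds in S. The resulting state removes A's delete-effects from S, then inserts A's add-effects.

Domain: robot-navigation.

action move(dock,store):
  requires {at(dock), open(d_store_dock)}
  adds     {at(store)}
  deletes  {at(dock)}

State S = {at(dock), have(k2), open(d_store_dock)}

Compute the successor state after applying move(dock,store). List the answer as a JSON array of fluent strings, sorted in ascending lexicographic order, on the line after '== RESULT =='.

Progress:
  pre ⊆ S: {at(dock), open(d_store_dock)} ⊆ S  — applicable
  S \ del = {have(k2), open(d_store_dock)}
  ∪ add   = {at(store), have(k2), open(d_store_dock)}

== RESULT ==
["at(store)", "have(k2)", "open(d_store_dock)"]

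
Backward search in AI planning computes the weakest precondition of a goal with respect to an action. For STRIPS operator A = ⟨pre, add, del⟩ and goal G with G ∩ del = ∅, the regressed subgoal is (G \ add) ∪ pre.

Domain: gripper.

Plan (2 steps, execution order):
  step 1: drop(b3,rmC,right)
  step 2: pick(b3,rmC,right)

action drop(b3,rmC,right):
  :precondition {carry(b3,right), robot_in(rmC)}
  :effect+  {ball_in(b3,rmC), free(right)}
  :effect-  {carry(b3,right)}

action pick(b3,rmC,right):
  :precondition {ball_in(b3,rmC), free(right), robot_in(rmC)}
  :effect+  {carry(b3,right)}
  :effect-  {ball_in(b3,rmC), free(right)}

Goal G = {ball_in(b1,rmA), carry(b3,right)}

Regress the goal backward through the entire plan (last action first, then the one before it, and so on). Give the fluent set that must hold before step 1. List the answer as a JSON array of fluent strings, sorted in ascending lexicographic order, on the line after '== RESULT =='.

Regress step by step:
  through step 2 (pick(b3,rmC,right)): drop {carry(b3,right)}, keep {ball_in(b1,rmA)}, require {ball_in(b3,rmC), free(right), robot_in(rmC)}
    → {ball_in(b1,rmA), ball_in(b3,rmC), free(right), robot_in(rmC)}
  through step 1 (drop(b3,rmC,right)): drop {ball_in(b3,rmC), free(right)}, keep {ball_in(b1,rmA), robot_in(rmC)}, require {carry(b3,right), robot_in(rmC)}
    → {ball_in(b1,rmA), carry(b3,right), robot_in(rmC)}

== RESULT ==
["ball_in(b1,rmA)", "carry(b3,right)", "robot_in(rmC)"]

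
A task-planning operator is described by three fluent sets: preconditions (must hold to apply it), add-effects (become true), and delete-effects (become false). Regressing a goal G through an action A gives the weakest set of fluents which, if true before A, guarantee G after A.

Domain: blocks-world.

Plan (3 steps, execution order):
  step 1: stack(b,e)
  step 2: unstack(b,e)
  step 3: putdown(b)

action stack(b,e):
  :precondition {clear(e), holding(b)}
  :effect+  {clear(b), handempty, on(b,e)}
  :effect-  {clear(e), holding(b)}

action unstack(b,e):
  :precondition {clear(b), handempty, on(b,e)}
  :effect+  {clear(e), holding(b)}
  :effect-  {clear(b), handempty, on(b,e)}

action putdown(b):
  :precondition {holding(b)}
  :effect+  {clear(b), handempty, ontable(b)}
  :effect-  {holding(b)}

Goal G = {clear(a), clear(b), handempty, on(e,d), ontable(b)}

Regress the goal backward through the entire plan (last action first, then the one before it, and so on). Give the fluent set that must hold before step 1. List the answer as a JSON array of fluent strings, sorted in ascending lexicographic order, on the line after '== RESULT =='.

Regress step by step:
  through step 3 (putdown(b)): drop {clear(b), handempty, ontable(b)}, keep {clear(a), on(e,d)}, require {holding(b)}
    → {clear(a), holding(b), on(e,d)}
  through step 2 (unstack(b,e)): drop {holding(b)}, keep {clear(a), on(e,d)}, require {clear(b), handempty, on(b,e)}
    → {clear(a), clear(b), handempty, on(b,e), on(e,d)}
  through step 1 (stack(b,e)): drop {clear(b), handempty, on(b,e)}, keep {clear(a), on(e,d)}, require {clear(e), holding(b)}
    → {clear(a), clear(e), holding(b), on(e,d)}

== RESULT ==
["clear(a)", "clear(e)", "holding(b)", "on(e,d)"]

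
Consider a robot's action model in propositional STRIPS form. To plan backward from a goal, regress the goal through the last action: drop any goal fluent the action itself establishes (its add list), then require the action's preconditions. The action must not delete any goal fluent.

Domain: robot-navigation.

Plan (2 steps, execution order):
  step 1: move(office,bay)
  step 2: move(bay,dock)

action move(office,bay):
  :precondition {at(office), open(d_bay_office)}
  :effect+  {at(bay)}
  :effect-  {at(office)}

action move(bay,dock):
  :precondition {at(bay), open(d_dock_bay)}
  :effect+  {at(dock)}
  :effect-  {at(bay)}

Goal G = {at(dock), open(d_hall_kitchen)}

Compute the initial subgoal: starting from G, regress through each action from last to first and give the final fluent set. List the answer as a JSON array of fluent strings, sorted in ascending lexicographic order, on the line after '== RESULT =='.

Work backward from the goal:
  through step 2 (move(bay,dock)): drop {at(dock)}, keep {open(d_hall_kitchen)}, require {at(bay), open(d_dock_bay)}
    → {at(bay), open(d_dock_bay), open(d_hall_kitchen)}
  through step 1 (move(office,bay)): drop {at(bay)}, keep {open(d_dock_bay), open(d_hall_kitchen)}, require {at(office), open(d_bay_office)}
    → {at(office), open(d_bay_office), open(d_dock_bay), open(d_hall_kitchen)}

== RESULT ==
["at(office)", "open(d_bay_office)", "open(d_dock_bay)", "open(d_hall_kitchen)"]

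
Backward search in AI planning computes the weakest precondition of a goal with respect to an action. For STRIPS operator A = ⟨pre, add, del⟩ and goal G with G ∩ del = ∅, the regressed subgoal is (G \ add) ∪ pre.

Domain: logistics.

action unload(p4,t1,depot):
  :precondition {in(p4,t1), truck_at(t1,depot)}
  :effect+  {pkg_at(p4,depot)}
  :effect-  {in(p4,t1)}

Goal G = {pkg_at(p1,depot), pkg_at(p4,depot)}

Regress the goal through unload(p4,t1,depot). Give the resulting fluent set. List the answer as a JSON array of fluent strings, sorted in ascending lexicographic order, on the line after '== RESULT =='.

Regress:
  G ∩ del = {}  (empty — regression defined)
  G \ add = {pkg_at(p1,depot), pkg_at(p4,depot)} \ {pkg_at(p4,depot)} = {pkg_at(p1,depot)}
  ∪ pre   = {pkg_at(p1,depot)} ∪ {in(p4,t1), truck_at(t1,depot)}
          = {in(p4,t1), pkg_at(p1,depot), truck_at(t1,depot)}

== RESULT ==
["in(p4,t1)", "pkg_at(p1,depot)", "truck_at(t1,depot)"]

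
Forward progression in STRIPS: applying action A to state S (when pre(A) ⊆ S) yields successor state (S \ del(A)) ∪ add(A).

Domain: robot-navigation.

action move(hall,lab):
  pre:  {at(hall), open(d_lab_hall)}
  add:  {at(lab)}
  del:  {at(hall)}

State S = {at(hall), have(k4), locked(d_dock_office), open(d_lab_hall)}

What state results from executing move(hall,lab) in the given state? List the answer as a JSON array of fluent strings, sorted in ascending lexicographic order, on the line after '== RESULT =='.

Progress:
  pre ⊆ S: {at(hall), open(d_lab_hall)} ⊆ S  — applicable
  S \ del = {have(k4), locked(d_dock_office), open(d_lab_hall)}
  ∪ add   = {at(lab), have(k4), locked(d_dock_office), open(d_lab_hall)}

== RESULT ==
["at(lab)", "have(k4)", "locked(d_dock_office)", "open(d_lab_hall)"]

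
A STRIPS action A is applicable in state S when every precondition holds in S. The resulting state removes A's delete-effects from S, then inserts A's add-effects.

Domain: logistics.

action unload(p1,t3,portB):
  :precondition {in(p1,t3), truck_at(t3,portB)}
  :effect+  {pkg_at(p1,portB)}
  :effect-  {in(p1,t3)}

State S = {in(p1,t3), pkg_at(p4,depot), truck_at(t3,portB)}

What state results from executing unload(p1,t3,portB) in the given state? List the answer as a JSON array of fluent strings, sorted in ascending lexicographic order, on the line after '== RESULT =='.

Compute (S \ del) ∪ add:
  pre ⊆ S: {in(p1,t3), truck_at(t3,portB)} ⊆ S  — applicable
  S \ del = {pkg_at(p4,depot), truck_at(t3,portB)}
  ∪ add   = {pkg_at(p1,portB), pkg_at(p4,depot), truck_at(t3,portB)}

== RESULT ==
["pkg_at(p1,portB)", "pkg_at(p4,depot)", "truck_at(t3,portB)"]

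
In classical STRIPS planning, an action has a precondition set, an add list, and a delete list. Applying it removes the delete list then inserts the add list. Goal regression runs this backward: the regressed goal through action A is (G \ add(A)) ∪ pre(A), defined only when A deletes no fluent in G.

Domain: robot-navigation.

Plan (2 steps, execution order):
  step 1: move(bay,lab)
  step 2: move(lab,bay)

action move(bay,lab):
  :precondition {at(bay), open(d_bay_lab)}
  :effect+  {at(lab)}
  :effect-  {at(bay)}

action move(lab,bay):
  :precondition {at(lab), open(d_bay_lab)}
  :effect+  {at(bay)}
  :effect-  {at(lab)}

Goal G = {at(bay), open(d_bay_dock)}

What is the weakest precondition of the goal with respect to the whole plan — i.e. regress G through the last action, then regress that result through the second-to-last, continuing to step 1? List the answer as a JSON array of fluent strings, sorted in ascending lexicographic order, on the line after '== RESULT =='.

Work backward from the goal:
  through step 2 (move(lab,bay)): drop {at(bay)}, keep {open(d_bay_dock)}, require {at(lab), open(d_bay_lab)}
    → {at(lab), open(d_bay_dock), open(d_bay_lab)}
  through step 1 (move(bay,lab)): drop {at(lab)}, keep {open(d_bay_dock), open(d_bay_lab)}, require {at(bay), open(d_bay_lab)}
    → {at(bay), open(d_bay_dock), open(d_bay_lab)}

== RESULT ==
["at(bay)", "open(d_bay_dock)", "open(d_bay_lab)"]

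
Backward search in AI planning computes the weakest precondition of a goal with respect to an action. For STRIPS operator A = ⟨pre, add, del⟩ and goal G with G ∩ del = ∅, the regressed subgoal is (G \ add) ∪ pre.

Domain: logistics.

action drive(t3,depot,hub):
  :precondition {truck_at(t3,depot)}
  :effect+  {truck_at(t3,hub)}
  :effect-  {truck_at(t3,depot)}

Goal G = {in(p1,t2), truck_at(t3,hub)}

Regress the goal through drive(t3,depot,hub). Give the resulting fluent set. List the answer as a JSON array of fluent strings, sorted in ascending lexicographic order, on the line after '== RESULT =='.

Compute (G \ add) ∪ pre:
  G ∩ del = {}  (empty — regression defined)
  G \ add = {in(p1,t2), truck_at(t3,hub)} \ {truck_at(t3,hub)} = {in(p1,t2)}
  ∪ pre   = {in(p1,t2)} ∪ {truck_at(t3,depot)}
          = {in(p1,t2), truck_at(t3,depot)}

== RESULT ==
["in(p1,t2)", "truck_at(t3,depot)"]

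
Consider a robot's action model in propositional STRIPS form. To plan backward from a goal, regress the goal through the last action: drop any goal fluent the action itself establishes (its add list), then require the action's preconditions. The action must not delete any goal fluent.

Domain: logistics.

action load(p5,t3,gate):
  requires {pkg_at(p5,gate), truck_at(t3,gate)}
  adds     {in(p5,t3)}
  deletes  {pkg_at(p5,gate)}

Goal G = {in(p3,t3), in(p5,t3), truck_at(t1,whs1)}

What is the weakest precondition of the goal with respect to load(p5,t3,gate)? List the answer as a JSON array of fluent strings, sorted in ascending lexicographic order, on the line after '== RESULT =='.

Regress:
  G ∩ del = {}  (empty — regression defined)
  G \ add = {in(p3,t3), in(p5,t3), truck_at(t1,whs1)} \ {in(p5,t3)} = {in(p3,t3), truck_at(t1,whs1)}
  ∪ pre   = {in(p3,t3), truck_at(t1,whs1)} ∪ {pkg_at(p5,gate), truck_at(t3,gate)}
          = {in(p3,t3), pkg_at(p5,gate), truck_at(t1,whs1), truck_at(t3,gate)}

== RESULT ==
["in(p3,t3)", "pkg_at(p5,gate)", "truck_at(t1,whs1)", "truck_at(t3,gate)"]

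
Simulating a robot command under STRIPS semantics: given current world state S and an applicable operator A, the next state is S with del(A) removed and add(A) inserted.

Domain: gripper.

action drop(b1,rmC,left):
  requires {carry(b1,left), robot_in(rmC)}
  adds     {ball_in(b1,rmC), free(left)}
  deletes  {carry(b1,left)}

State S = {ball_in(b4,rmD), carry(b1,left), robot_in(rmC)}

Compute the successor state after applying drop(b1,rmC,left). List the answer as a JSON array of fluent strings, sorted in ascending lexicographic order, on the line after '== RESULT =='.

Progress:
  pre ⊆ S: {carry(b1,left), robot_in(rmC)} ⊆ S  — applicable
  S \ del = {ball_in(b4,rmD), robot_in(rmC)}
  ∪ add   = {ball_in(b1,rmC), ball_in(b4,rmD), free(left), robot_in(rmC)}

== RESULT ==
["ball_in(b1,rmC)", "ball_in(b4,rmD)", "free(left)", "robot_in(rmC)"]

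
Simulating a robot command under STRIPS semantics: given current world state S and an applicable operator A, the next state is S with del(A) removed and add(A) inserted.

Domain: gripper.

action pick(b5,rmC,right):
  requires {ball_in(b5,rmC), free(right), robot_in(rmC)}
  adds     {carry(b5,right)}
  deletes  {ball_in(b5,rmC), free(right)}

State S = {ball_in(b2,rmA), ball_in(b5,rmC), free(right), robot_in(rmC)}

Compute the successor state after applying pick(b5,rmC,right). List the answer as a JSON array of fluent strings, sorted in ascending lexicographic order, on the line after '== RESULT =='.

Progress:
  pre ⊆ S: {ball_in(b5,rmC), free(right), robot_in(rmC)} ⊆ S  — applicable
  S \ del = {ball_in(b2,rmA), robot_in(rmC)}
  ∪ add   = {ball_in(b2,rmA), carry(b5,right), robot_in(rmC)}

== RESULT ==
["ball_in(b2,rmA)", "carry(b5,right)", "robot_in(rmC)"]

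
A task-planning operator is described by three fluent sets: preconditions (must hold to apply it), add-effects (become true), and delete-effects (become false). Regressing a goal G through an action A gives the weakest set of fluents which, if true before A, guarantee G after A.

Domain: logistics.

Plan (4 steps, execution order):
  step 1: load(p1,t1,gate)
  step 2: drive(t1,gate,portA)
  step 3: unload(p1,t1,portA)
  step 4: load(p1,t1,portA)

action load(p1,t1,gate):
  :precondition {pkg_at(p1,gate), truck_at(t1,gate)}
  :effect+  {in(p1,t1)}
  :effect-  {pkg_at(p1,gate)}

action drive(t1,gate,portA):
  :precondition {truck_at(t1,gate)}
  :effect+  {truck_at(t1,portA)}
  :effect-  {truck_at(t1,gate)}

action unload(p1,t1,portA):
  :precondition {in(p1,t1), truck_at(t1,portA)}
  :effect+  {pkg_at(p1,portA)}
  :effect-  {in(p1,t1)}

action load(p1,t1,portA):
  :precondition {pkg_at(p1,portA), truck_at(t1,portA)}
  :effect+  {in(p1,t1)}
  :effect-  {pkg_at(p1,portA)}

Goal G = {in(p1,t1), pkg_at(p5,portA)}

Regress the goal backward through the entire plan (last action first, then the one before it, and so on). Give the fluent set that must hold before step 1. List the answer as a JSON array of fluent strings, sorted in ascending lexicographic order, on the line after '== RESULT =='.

Work backward from the goal:
  through step 4 (load(p1,t1,portA)): drop {in(p1,t1)}, keep {pkg_at(p5,portA)}, require {pkg_at(p1,portA), truck_at(t1,portA)}
    → {pkg_at(p1,portA), pkg_at(p5,portA), truck_at(t1,portA)}
  through step 3 (unload(p1,t1,portA)): drop {pkg_at(p1,portA)}, keep {pkg_at(p5,portA), truck_at(t1,portA)}, require {in(p1,t1), truck_at(t1,portA)}
    → {in(p1,t1), pkg_at(p5,portA), truck_at(t1,portA)}
  through step 2 (drive(t1,gate,portA)): drop {truck_at(t1,portA)}, keep {in(p1,t1), pkg_at(p5,portA)}, require {truck_at(t1,gate)}
    → {in(p1,t1), pkg_at(p5,portA), truck_at(t1,gate)}
  through step 1 (load(p1,t1,gate)): drop {in(p1,t1)}, keep {pkg_at(p5,portA), truck_at(t1,gate)}, require {pkg_at(p1,gate), truck_at(t1,gate)}
    → {pkg_at(p1,gate), pkg_at(p5,portA), truck_at(t1,gate)}

== RESULT ==
["pkg_at(p1,gate)", "pkg_at(p5,portA)", "truck_at(t1,gate)"]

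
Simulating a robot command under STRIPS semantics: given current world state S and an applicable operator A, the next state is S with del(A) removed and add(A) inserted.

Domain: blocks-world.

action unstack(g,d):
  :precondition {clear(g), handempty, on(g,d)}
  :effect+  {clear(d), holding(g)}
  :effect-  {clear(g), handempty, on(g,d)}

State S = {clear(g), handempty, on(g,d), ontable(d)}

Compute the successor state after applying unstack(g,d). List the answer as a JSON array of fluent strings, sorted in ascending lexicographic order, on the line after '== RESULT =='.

Compute (S \ del) ∪ add:
  pre ⊆ S: {clear(g), handempty, on(g,d)} ⊆ S  — applicable
  S \ del = {ontable(d)}
  ∪ add   = {clear(d), holding(g), ontable(d)}

== RESULT ==
["clear(d)", "holding(g)", "ontable(d)"]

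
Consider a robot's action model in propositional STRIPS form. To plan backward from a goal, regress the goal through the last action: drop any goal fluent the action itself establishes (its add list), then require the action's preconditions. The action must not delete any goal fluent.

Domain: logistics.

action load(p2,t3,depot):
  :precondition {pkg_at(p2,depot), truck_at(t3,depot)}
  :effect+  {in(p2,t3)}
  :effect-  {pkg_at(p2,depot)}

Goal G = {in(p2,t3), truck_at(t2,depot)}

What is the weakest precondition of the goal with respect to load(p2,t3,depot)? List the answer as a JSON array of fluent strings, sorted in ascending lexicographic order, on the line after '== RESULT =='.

Regress:
  G ∩ del = {}  (empty — regression defined)
  G \ add = {in(p2,t3), truck_at(t2,depot)} \ {in(p2,t3)} = {truck_at(t2,depot)}
  ∪ pre   = {truck_at(t2,depot)} ∪ {pkg_at(p2,depot), truck_at(t3,depot)}
          = {pkg_at(p2,depot), truck_at(t2,depot), truck_at(t3,depot)}

== RESULT ==
["pkg_at(p2,depot)", "truck_at(t2,depot)", "truck_at(t3,depot)"]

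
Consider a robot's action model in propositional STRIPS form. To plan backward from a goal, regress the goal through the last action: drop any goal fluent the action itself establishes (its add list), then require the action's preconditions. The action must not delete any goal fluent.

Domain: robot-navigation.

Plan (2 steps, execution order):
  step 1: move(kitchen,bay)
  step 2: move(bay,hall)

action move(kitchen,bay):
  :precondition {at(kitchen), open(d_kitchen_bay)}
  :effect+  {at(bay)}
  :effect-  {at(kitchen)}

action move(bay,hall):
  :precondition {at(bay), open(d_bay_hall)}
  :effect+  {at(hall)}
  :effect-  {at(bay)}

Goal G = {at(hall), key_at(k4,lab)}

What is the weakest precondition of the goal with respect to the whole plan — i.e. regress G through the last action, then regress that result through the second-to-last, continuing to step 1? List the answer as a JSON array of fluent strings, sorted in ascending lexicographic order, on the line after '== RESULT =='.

Regress step by step:
  through step 2 (move(bay,hall)): drop {at(hall)}, keep {key_at(k4,lab)}, require {at(bay), open(d_bay_hall)}
    → {at(bay), key_at(k4,lab), open(d_bay_hall)}
  through step 1 (move(kitchen,bay)): drop {at(bay)}, keep {key_at(k4,lab), open(d_bay_hall)}, require {at(kitchen), open(d_kitchen_bay)}
    → {at(kitchen), key_at(k4,lab), open(d_bay_hall), open(d_kitchen_bay)}

== RESULT ==
["at(kitchen)", "key_at(k4,lab)", "open(d_bay_hall)", "open(d_kitchen_bay)"]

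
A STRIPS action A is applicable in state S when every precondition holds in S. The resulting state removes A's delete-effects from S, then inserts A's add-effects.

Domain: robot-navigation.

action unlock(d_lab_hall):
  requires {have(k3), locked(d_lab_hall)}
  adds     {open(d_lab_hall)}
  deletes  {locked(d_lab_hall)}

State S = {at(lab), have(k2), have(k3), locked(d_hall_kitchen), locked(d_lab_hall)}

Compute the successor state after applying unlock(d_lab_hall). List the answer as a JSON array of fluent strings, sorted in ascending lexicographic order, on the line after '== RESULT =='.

Progress:
  pre ⊆ S: {have(k3), locked(d_lab_hall)} ⊆ S  — applicable
  S \ del = {at(lab), have(k2), have(k3), locked(d_hall_kitchen)}
  ∪ add   = {at(lab), have(k2), have(k3), locked(d_hall_kitchen), open(d_lab_hall)}

== RESULT ==
["at(lab)", "have(k2)", "have(k3)", "locked(d_hall_kitchen)", "open(d_lab_hall)"]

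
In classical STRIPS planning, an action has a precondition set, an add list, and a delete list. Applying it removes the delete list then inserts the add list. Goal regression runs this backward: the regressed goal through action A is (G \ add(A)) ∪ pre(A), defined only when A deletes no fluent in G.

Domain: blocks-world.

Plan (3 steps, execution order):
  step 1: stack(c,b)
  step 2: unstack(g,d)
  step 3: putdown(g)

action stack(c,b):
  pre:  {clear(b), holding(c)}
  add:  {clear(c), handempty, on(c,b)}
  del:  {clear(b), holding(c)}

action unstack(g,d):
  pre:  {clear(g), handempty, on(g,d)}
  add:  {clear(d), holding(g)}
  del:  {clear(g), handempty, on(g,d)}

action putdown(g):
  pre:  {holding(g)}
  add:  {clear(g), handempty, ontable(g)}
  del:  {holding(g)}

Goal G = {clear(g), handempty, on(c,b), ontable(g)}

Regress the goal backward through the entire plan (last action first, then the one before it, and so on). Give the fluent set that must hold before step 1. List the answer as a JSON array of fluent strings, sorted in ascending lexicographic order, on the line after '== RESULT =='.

Regress step by step:
  through step 3 (putdown(g)): drop {clear(g), handempty, ontable(g)}, keep {on(c,b)}, require {holding(g)}
    → {holding(g), on(c,b)}
  through step 2 (unstack(g,d)): drop {holding(g)}, keep {on(c,b)}, require {clear(g), handempty, on(g,d)}
    → {clear(g), handempty, on(c,b), on(g,d)}
  through step 1 (stack(c,b)): drop {handempty, on(c,b)}, keep {clear(g), on(g,d)}, require {clear(b), holding(c)}
    → {clear(b), clear(g), holding(c), on(g,d)}

== RESULT ==
["clear(b)", "clear(g)", "holding(c)", "on(g,d)"]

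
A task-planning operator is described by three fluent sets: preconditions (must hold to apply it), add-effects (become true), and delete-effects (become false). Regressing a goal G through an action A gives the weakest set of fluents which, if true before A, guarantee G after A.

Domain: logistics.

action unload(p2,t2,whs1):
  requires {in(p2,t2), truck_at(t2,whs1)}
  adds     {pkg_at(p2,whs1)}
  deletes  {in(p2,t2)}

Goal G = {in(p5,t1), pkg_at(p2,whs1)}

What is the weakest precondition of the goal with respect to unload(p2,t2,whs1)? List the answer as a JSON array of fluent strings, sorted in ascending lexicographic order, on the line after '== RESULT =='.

Regress:
  G ∩ del = {}  (empty — regression defined)
  G \ add = {in(p5,t1), pkg_at(p2,whs1)} \ {pkg_at(p2,whs1)} = {in(p5,t1)}
  ∪ pre   = {in(p5,t1)} ∪ {in(p2,t2), truck_at(t2,whs1)}
          = {in(p2,t2), in(p5,t1), truck_at(t2,whs1)}

== RESULT ==
["in(p2,t2)", "in(p5,t1)", "truck_at(t2,whs1)"]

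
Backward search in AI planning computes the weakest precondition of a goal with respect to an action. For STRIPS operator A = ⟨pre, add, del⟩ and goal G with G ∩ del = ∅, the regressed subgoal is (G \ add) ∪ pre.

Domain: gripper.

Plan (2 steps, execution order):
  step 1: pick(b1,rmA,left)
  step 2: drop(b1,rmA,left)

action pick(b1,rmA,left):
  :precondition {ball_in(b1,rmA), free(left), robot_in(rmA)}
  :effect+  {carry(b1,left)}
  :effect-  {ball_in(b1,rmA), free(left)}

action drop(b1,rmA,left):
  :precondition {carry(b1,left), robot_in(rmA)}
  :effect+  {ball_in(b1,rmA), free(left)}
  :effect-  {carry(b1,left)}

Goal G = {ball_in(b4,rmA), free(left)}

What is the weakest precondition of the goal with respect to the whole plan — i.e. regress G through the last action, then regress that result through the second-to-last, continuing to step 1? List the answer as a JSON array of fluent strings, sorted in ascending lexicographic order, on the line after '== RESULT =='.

Regress step by step:
  through step 2 (drop(b1,rmA,left)): drop {free(left)}, keep {ball_in(b4,rmA)}, require {carry(b1,left), robot_in(rmA)}
    → {ball_in(b4,rmA), carry(b1,left), robot_in(rmA)}
  through step 1 (pick(b1,rmA,left)): drop {carry(b1,left)}, keep {ball_in(b4,rmA), robot_in(rmA)}, require {ball_in(b1,rmA), free(left), robot_in(rmA)}
    → {ball_in(b1,rmA), ball_in(b4,rmA), free(left), robot_in(rmA)}

== RESULT ==
["ball_in(b1,rmA)", "ball_in(b4,rmA)", "free(left)", "robot_in(rmA)"]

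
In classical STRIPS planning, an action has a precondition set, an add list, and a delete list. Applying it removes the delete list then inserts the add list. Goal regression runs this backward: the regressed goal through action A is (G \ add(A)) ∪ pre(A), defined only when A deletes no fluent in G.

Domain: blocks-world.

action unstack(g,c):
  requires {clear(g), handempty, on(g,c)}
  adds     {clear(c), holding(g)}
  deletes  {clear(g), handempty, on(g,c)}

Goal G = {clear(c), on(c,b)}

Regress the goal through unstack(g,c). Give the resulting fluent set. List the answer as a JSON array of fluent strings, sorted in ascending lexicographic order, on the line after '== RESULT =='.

Regress:
  G ∩ del = {}  (empty — regression defined)
  G \ add = {clear(c), on(c,b)} \ {clear(c), holding(g)} = {on(c,b)}
  ∪ pre   = {on(c,b)} ∪ {clear(g), handempty, on(g,c)}
          = {clear(g), handempty, on(c,b), on(g,c)}

== RESULT ==
["clear(g)", "handempty", "on(c,b)", "on(g,c)"]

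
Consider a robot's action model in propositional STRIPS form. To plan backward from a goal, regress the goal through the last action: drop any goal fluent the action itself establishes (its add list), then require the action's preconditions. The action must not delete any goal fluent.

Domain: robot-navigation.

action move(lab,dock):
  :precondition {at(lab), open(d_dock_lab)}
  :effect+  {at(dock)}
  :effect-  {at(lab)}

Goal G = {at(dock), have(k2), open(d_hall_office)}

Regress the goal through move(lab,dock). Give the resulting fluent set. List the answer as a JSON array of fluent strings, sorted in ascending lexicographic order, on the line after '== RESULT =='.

Compute (G \ add) ∪ pre:
  G ∩ del = {}  (empty — regression defined)
  G \ add = {at(dock), have(k2), open(d_hall_office)} \ {at(dock)} = {have(k2), open(d_hall_office)}
  ∪ pre   = {have(k2), open(d_hall_office)} ∪ {at(lab), open(d_dock_lab)}
          = {at(lab), have(k2), open(d_dock_lab), open(d_hall_office)}

== RESULT ==
["at(lab)", "have(k2)", "open(d_dock_lab)", "open(d_hall_office)"]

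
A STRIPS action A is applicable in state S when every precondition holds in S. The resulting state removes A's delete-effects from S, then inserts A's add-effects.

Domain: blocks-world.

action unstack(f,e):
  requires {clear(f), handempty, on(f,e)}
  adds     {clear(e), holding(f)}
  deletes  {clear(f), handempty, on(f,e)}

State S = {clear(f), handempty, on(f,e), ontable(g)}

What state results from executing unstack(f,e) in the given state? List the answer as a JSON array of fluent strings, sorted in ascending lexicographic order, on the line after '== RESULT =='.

Compute (S \ del) ∪ add:
  pre ⊆ S: {clear(f), handempty, on(f,e)} ⊆ S  — applicable
  S \ del = {ontable(g)}
  ∪ add   = {clear(e), holding(f), ontable(g)}

== RESULT ==
["clear(e)", "holding(f)", "ontable(g)"]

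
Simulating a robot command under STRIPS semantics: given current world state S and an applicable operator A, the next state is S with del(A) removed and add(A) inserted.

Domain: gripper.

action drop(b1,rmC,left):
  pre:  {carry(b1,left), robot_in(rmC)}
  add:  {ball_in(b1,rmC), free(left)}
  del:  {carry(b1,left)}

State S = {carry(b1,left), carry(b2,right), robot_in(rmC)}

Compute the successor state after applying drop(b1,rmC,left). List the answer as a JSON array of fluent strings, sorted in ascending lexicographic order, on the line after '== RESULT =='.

Progress:
  pre ⊆ S: {carry(b1,left), robot_in(rmC)} ⊆ S  — applicable
  S \ del = {carry(b2,right), robot_in(rmC)}
  ∪ add   = {ball_in(b1,rmC), carry(b2,right), free(left), robot_in(rmC)}

== RESULT ==
["ball_in(b1,rmC)", "carry(b2,right)", "free(left)", "robot_in(rmC)"]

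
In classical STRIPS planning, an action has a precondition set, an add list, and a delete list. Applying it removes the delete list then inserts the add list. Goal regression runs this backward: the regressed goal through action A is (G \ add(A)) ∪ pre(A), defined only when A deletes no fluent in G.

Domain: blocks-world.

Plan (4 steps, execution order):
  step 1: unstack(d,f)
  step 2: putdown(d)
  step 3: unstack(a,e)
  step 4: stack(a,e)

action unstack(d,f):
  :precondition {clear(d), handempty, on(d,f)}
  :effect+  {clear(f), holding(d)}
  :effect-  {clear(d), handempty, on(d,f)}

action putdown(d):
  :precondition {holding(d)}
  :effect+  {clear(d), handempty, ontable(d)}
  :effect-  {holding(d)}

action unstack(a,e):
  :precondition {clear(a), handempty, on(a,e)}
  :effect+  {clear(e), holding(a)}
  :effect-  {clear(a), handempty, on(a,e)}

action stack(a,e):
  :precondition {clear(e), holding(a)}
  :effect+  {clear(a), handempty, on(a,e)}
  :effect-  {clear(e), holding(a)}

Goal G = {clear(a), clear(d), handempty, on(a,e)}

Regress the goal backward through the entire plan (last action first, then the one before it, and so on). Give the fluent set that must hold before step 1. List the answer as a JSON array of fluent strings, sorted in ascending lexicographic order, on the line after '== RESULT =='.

Regress step by step:
  through step 4 (stack(a,e)): drop {clear(a), handempty, on(a,e)}, keep {clear(d)}, require {clear(e), holding(a)}
    → {clear(d), clear(e), holding(a)}
  through step 3 (unstack(a,e)): drop {clear(e), holding(a)}, keep {clear(d)}, require {clear(a), handempty, on(a,e)}
    → {clear(a), clear(d), handempty, on(a,e)}
  through step 2 (putdown(d)): drop {clear(d), handempty}, keep {clear(a), on(a,e)}, require {holding(d)}
    → {clear(a), holding(d), on(a,e)}
  through step 1 (unstack(d,f)): drop {holding(d)}, keep {clear(a), on(a,e)}, require {clear(d), handempty, on(d,f)}
    → {clear(a), clear(d), handempty, on(a,e), on(d,f)}

== RESULT ==
["clear(a)", "clear(d)", "handempty", "on(a,e)", "on(d,f)"]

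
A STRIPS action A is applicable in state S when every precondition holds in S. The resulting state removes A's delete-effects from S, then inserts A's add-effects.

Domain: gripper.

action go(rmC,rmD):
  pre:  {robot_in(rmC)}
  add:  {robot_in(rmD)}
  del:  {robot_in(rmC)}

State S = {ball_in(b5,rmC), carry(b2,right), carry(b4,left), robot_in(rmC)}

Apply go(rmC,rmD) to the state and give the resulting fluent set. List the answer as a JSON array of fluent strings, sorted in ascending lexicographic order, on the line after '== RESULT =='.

Progress:
  pre ⊆ S: {robot_in(rmC)} ⊆ S  — applicable
  S \ del = {ball_in(b5,rmC), carry(b2,right), carry(b4,left)}
  ∪ add   = {ball_in(b5,rmC), carry(b2,right), carry(b4,left), robot_in(rmD)}

== RESULT ==
["ball_in(b5,rmC)", "carry(b2,right)", "carry(b4,left)", "robot_in(rmD)"]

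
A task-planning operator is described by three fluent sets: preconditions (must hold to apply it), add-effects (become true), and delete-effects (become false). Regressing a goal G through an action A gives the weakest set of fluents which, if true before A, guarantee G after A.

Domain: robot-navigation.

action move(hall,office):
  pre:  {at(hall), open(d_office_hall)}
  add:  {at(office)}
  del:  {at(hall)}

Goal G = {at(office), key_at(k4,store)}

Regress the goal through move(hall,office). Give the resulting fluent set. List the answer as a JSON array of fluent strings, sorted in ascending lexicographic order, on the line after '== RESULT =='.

Compute (G \ add) ∪ pre:
  G ∩ del = {}  (empty — regression defined)
  G \ add = {at(office), key_at(k4,store)} \ {at(office)} = {key_at(k4,store)}
  ∪ pre   = {key_at(k4,store)} ∪ {at(hall), open(d_office_hall)}
          = {at(hall), key_at(k4,store), open(d_office_hall)}

== RESULT ==
["at(hall)", "key_at(k4,store)", "open(d_office_hall)"]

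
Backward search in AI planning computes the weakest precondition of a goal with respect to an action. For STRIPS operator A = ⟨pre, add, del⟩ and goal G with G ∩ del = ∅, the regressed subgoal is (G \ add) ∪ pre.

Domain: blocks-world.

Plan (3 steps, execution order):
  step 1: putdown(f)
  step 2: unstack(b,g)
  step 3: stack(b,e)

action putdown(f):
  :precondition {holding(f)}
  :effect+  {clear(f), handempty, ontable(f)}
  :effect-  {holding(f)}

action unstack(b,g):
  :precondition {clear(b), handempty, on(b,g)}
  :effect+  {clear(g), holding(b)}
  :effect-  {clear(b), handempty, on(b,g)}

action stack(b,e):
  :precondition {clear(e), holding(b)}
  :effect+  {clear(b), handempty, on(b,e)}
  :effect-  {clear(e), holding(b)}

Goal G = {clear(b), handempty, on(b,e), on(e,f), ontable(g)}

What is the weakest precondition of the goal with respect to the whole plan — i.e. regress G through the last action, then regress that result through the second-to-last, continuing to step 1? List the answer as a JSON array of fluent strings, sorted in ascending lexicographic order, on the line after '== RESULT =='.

Regress step by step:
  through step 3 (stack(b,e)): drop {clear(b), handempty, on(b,e)}, keep {on(e,f), ontable(g)}, require {clear(e), holding(b)}
    → {clear(e), holding(b), on(e,f), ontable(g)}
  through step 2 (unstack(b,g)): drop {holding(b)}, keep {clear(e), on(e,f), ontable(g)}, require {clear(b), handempty, on(b,g)}
    → {clear(b), clear(e), handempty, on(b,g), on(e,f), ontable(g)}
  through step 1 (putdown(f)): drop {handempty}, keep {clear(b), clear(e), on(b,g), on(e,f), ontable(g)}, require {holding(f)}
    → {clear(b), clear(e), holding(f), on(b,g), on(e,f), ontable(g)}

== RESULT ==
["clear(b)", "clear(e)", "holding(f)", "on(b,g)", "on(e,f)", "ontable(g)"]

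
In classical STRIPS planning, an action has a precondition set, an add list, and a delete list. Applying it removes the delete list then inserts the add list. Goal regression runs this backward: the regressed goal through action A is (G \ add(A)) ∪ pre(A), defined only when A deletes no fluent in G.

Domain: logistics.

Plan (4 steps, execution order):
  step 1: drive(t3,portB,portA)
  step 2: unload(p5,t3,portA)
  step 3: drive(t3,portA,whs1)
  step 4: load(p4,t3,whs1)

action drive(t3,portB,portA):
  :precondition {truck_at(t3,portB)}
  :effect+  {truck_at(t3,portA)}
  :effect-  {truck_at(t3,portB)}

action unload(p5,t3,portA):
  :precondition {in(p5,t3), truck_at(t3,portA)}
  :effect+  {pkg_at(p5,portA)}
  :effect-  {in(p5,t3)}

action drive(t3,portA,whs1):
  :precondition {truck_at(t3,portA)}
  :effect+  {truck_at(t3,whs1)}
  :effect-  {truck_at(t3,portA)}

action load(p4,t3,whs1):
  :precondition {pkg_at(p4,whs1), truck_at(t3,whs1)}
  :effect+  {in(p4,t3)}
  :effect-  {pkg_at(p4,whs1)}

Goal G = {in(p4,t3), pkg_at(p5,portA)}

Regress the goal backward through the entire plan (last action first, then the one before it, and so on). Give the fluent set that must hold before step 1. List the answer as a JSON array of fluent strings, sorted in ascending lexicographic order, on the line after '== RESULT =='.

Regress step by step:
  through step 4 (load(p4,t3,whs1)): drop {in(p4,t3)}, keep {pkg_at(p5,portA)}, require {pkg_at(p4,whs1), truck_at(t3,whs1)}
    → {pkg_at(p4,whs1), pkg_at(p5,portA), truck_at(t3,whs1)}
  through step 3 (drive(t3,portA,whs1)): drop {truck_at(t3,whs1)}, keep {pkg_at(p4,whs1), pkg_at(p5,portA)}, require {truck_at(t3,portA)}
    → {pkg_at(p4,whs1), pkg_at(p5,portA), truck_at(t3,portA)}
  through step 2 (unload(p5,t3,portA)): drop {pkg_at(p5,portA)}, keep {pkg_at(p4,whs1), truck_at(t3,portA)}, require {in(p5,t3), truck_at(t3,portA)}
    → {in(p5,t3), pkg_at(p4,whs1), truck_at(t3,portA)}
  through step 1 (drive(t3,portB,portA)): drop {truck_at(t3,portA)}, keep {in(p5,t3), pkg_at(p4,whs1)}, require {truck_at(t3,portB)}
    → {in(p5,t3), pkg_at(p4,whs1), truck_at(t3,portB)}

== RESULT ==
["in(p5,t3)", "pkg_at(p4,whs1)", "truck_at(t3,portB)"]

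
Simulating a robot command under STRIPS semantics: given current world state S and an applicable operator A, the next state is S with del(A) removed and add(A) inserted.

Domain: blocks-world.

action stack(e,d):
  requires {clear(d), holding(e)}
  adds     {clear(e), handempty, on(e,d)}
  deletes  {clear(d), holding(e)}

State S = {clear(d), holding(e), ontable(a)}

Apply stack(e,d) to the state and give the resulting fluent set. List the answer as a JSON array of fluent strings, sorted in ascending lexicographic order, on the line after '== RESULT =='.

Compute (S \ del) ∪ add:
  pre ⊆ S: {clear(d), holding(e)} ⊆ S  — applicable
  S \ del = {ontable(a)}
  ∪ add   = {clear(e), handempty, on(e,d), ontable(a)}

== RESULT ==
["clear(e)", "handempty", "on(e,d)", "ontable(a)"]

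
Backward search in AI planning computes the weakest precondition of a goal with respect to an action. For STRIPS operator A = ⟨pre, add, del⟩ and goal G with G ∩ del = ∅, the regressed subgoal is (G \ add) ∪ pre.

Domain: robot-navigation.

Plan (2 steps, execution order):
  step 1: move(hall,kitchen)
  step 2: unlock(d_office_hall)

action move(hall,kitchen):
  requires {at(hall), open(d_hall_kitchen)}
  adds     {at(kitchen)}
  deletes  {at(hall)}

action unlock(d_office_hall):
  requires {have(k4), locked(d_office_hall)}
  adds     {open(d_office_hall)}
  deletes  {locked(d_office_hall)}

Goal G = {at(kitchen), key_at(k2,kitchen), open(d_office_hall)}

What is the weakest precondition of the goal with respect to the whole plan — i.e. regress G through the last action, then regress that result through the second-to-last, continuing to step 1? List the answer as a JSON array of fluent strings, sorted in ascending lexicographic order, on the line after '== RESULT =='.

Regress step by step:
  through step 2 (unlock(d_office_hall)): drop {open(d_office_hall)}, keep {at(kitchen), key_at(k2,kitchen)}, require {have(k4), locked(d_office_hall)}
    → {at(kitchen), have(k4), key_at(k2,kitchen), locked(d_office_hall)}
  through step 1 (move(hall,kitchen)): drop {at(kitchen)}, keep {have(k4), key_at(k2,kitchen), locked(d_office_hall)}, require {at(hall), open(d_hall_kitchen)}
    → {at(hall), have(k4), key_at(k2,kitchen), locked(d_office_hall), open(d_hall_kitchen)}

== RESULT ==
["at(hall)", "have(k4)", "key_at(k2,kitchen)", "locked(d_office_hall)", "open(d_hall_kitchen)"]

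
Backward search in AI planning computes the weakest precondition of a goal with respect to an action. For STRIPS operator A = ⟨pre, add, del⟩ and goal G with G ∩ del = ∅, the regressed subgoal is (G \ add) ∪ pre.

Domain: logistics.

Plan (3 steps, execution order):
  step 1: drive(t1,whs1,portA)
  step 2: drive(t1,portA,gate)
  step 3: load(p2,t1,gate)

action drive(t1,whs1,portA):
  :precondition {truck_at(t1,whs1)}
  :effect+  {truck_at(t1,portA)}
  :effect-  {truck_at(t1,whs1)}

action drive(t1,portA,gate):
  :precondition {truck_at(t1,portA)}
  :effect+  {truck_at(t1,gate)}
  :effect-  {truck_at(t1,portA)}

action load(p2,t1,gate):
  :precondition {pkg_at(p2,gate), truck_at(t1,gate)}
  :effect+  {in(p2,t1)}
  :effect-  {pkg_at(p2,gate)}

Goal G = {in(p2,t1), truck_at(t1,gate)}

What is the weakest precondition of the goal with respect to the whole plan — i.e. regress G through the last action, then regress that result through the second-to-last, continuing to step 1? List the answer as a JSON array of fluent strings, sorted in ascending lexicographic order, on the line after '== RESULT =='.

Work backward from the goal:
  through step 3 (load(p2,t1,gate)): drop {in(p2,t1)}, keep {truck_at(t1,gate)}, require {pkg_at(p2,gate), truck_at(t1,gate)}
    → {pkg_at(p2,gate), truck_at(t1,gate)}
  through step 2 (drive(t1,portA,gate)): drop {truck_at(t1,gate)}, keep {pkg_at(p2,gate)}, require {truck_at(t1,portA)}
    → {pkg_at(p2,gate), truck_at(t1,portA)}
  through step 1 (drive(t1,whs1,portA)): drop {truck_at(t1,portA)}, keep {pkg_at(p2,gate)}, require {truck_at(t1,whs1)}
    → {pkg_at(p2,gate), truck_at(t1,whs1)}

== RESULT ==
["pkg_at(p2,gate)", "truck_at(t1,whs1)"]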